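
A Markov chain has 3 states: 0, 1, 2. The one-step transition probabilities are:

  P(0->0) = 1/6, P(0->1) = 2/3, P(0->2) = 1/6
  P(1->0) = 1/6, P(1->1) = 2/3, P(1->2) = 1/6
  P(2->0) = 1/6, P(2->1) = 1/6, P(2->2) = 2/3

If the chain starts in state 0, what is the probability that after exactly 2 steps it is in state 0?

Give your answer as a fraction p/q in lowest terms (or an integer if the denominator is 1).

Answer: 1/6

Derivation:
Computing P^2 by repeated multiplication:
P^1 =
  0: [1/6, 2/3, 1/6]
  1: [1/6, 2/3, 1/6]
  2: [1/6, 1/6, 2/3]
P^2 =
  0: [1/6, 7/12, 1/4]
  1: [1/6, 7/12, 1/4]
  2: [1/6, 1/3, 1/2]

(P^2)[0 -> 0] = 1/6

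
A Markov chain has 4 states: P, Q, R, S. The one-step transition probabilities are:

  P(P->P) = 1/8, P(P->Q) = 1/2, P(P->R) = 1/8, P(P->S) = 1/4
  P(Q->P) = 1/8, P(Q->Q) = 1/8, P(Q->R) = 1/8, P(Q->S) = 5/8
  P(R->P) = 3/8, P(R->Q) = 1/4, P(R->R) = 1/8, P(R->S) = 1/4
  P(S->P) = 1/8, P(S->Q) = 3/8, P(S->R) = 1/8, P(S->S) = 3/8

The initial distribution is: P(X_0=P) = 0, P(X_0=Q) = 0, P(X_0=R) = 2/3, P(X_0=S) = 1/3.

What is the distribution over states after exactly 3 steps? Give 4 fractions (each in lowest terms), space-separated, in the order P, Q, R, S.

Propagating the distribution step by step (d_{t+1} = d_t * P):
d_0 = (P=0, Q=0, R=2/3, S=1/3)
  d_1[P] = 0*1/8 + 0*1/8 + 2/3*3/8 + 1/3*1/8 = 7/24
  d_1[Q] = 0*1/2 + 0*1/8 + 2/3*1/4 + 1/3*3/8 = 7/24
  d_1[R] = 0*1/8 + 0*1/8 + 2/3*1/8 + 1/3*1/8 = 1/8
  d_1[S] = 0*1/4 + 0*5/8 + 2/3*1/4 + 1/3*3/8 = 7/24
d_1 = (P=7/24, Q=7/24, R=1/8, S=7/24)
  d_2[P] = 7/24*1/8 + 7/24*1/8 + 1/8*3/8 + 7/24*1/8 = 5/32
  d_2[Q] = 7/24*1/2 + 7/24*1/8 + 1/8*1/4 + 7/24*3/8 = 31/96
  d_2[R] = 7/24*1/8 + 7/24*1/8 + 1/8*1/8 + 7/24*1/8 = 1/8
  d_2[S] = 7/24*1/4 + 7/24*5/8 + 1/8*1/4 + 7/24*3/8 = 19/48
d_2 = (P=5/32, Q=31/96, R=1/8, S=19/48)
  d_3[P] = 5/32*1/8 + 31/96*1/8 + 1/8*3/8 + 19/48*1/8 = 5/32
  d_3[Q] = 5/32*1/2 + 31/96*1/8 + 1/8*1/4 + 19/48*3/8 = 229/768
  d_3[R] = 5/32*1/8 + 31/96*1/8 + 1/8*1/8 + 19/48*1/8 = 1/8
  d_3[S] = 5/32*1/4 + 31/96*5/8 + 1/8*1/4 + 19/48*3/8 = 323/768
d_3 = (P=5/32, Q=229/768, R=1/8, S=323/768)

Answer: 5/32 229/768 1/8 323/768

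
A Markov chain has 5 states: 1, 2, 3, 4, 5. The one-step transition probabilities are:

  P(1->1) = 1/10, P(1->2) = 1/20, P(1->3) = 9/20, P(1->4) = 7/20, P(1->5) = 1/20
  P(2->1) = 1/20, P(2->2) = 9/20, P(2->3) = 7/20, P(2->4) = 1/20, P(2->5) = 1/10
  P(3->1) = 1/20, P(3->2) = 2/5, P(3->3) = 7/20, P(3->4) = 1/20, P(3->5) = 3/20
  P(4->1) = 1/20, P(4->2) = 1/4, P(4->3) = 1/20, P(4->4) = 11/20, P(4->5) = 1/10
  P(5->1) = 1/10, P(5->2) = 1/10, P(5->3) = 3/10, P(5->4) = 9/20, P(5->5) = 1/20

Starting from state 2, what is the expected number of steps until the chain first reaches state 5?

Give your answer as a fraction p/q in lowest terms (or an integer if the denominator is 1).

Answer: 380/43

Derivation:
Let h_i = expected steps to first reach 5 from state i.
Boundary: h_5 = 0.
First-step equations for the other states:
  h_1 = 1 + 1/10*h_1 + 1/20*h_2 + 9/20*h_3 + 7/20*h_4 + 1/20*h_5
  h_2 = 1 + 1/20*h_1 + 9/20*h_2 + 7/20*h_3 + 1/20*h_4 + 1/10*h_5
  h_3 = 1 + 1/20*h_1 + 2/5*h_2 + 7/20*h_3 + 1/20*h_4 + 3/20*h_5
  h_4 = 1 + 1/20*h_1 + 1/4*h_2 + 1/20*h_3 + 11/20*h_4 + 1/10*h_5

Substituting h_5 = 0 and rearranging gives the linear system (I - Q) h = 1:
  [9/10, -1/20, -9/20, -7/20] . (h_1, h_2, h_3, h_4) = 1
  [-1/20, 11/20, -7/20, -1/20] . (h_1, h_2, h_3, h_4) = 1
  [-1/20, -2/5, 13/20, -1/20] . (h_1, h_2, h_3, h_4) = 1
  [-1/20, -1/4, -1/20, 9/20] . (h_1, h_2, h_3, h_4) = 1

Solving yields:
  h_1 = 2008/215
  h_2 = 380/43
  h_3 = 361/43
  h_4 = 1957/215

Starting state is 2, so the expected hitting time is h_2 = 380/43.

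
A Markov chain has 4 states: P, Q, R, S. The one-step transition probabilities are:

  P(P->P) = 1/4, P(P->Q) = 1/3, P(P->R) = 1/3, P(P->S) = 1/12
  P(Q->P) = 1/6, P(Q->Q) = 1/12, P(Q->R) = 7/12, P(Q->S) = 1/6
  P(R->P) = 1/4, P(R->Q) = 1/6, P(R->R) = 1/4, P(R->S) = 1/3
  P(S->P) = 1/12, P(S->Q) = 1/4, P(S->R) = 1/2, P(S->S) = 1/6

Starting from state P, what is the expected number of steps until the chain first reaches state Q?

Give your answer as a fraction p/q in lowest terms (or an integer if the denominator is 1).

Let h_i = expected steps to first reach Q from state i.
Boundary: h_Q = 0.
First-step equations for the other states:
  h_P = 1 + 1/4*h_P + 1/3*h_Q + 1/3*h_R + 1/12*h_S
  h_R = 1 + 1/4*h_P + 1/6*h_Q + 1/4*h_R + 1/3*h_S
  h_S = 1 + 1/12*h_P + 1/4*h_Q + 1/2*h_R + 1/6*h_S

Substituting h_Q = 0 and rearranging gives the linear system (I - Q) h = 1:
  [3/4, -1/3, -1/12] . (h_P, h_R, h_S) = 1
  [-1/4, 3/4, -1/3] . (h_P, h_R, h_S) = 1
  [-1/12, -1/2, 5/6] . (h_P, h_R, h_S) = 1

Solving yields:
  h_P = 1644/431
  h_R = 1944/431
  h_S = 1848/431

Starting state is P, so the expected hitting time is h_P = 1644/431.

Answer: 1644/431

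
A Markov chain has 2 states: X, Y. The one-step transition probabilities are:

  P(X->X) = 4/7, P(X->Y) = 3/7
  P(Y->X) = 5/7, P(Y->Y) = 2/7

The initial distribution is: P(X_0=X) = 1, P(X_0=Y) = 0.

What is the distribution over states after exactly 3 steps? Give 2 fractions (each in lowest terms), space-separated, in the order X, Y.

Propagating the distribution step by step (d_{t+1} = d_t * P):
d_0 = (X=1, Y=0)
  d_1[X] = 1*4/7 + 0*5/7 = 4/7
  d_1[Y] = 1*3/7 + 0*2/7 = 3/7
d_1 = (X=4/7, Y=3/7)
  d_2[X] = 4/7*4/7 + 3/7*5/7 = 31/49
  d_2[Y] = 4/7*3/7 + 3/7*2/7 = 18/49
d_2 = (X=31/49, Y=18/49)
  d_3[X] = 31/49*4/7 + 18/49*5/7 = 214/343
  d_3[Y] = 31/49*3/7 + 18/49*2/7 = 129/343
d_3 = (X=214/343, Y=129/343)

Answer: 214/343 129/343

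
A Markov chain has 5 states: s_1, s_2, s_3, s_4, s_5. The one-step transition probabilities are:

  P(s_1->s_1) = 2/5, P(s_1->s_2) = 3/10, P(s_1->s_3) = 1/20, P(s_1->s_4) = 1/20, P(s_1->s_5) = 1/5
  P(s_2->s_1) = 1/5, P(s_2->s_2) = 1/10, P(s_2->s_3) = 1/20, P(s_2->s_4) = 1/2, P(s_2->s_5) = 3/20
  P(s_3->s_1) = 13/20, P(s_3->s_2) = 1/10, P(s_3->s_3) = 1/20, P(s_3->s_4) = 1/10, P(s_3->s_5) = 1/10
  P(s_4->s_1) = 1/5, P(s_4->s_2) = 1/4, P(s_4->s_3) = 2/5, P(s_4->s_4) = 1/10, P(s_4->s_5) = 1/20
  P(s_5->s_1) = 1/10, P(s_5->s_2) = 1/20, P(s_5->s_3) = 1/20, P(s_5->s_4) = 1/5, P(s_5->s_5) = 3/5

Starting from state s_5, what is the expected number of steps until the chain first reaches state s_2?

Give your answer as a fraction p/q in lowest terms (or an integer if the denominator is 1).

Answer: 134140/19197

Derivation:
Let h_i = expected steps to first reach s_2 from state i.
Boundary: h_s_2 = 0.
First-step equations for the other states:
  h_s_1 = 1 + 2/5*h_s_1 + 3/10*h_s_2 + 1/20*h_s_3 + 1/20*h_s_4 + 1/5*h_s_5
  h_s_3 = 1 + 13/20*h_s_1 + 1/10*h_s_2 + 1/20*h_s_3 + 1/10*h_s_4 + 1/10*h_s_5
  h_s_4 = 1 + 1/5*h_s_1 + 1/4*h_s_2 + 2/5*h_s_3 + 1/10*h_s_4 + 1/20*h_s_5
  h_s_5 = 1 + 1/10*h_s_1 + 1/20*h_s_2 + 1/20*h_s_3 + 1/5*h_s_4 + 3/5*h_s_5

Substituting h_s_2 = 0 and rearranging gives the linear system (I - Q) h = 1:
  [3/5, -1/20, -1/20, -1/5] . (h_s_1, h_s_3, h_s_4, h_s_5) = 1
  [-13/20, 19/20, -1/10, -1/10] . (h_s_1, h_s_3, h_s_4, h_s_5) = 1
  [-1/5, -2/5, 9/10, -1/20] . (h_s_1, h_s_3, h_s_4, h_s_5) = 1
  [-1/10, -1/20, -1/5, 2/5] . (h_s_1, h_s_3, h_s_4, h_s_5) = 1

Solving yields:
  h_s_1 = 1160/237
  h_s_3 = 108940/19197
  h_s_4 = 98080/19197
  h_s_5 = 134140/19197

Starting state is s_5, so the expected hitting time is h_s_5 = 134140/19197.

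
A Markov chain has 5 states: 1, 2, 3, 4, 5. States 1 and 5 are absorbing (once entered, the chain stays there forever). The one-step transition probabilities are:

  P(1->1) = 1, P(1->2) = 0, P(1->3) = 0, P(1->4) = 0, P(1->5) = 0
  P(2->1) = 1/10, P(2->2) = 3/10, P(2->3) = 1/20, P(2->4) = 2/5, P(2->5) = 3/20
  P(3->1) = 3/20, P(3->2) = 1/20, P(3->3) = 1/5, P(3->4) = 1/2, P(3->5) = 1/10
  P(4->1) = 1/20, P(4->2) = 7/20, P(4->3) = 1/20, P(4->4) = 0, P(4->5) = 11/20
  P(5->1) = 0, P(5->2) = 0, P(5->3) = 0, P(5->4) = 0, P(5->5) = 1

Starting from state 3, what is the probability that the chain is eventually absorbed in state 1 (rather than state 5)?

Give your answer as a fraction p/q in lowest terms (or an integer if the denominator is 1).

Answer: 500/1673

Derivation:
Let a_i = P(absorbed in 1 | start in state i).
Boundary conditions: a_1 = 1, a_5 = 0.
For each transient state i, a_i = sum_j P(i->j) * a_j:
  a_2 = 1/10*a_1 + 3/10*a_2 + 1/20*a_3 + 2/5*a_4 + 3/20*a_5
  a_3 = 3/20*a_1 + 1/20*a_2 + 1/5*a_3 + 1/2*a_4 + 1/10*a_5
  a_4 = 1/20*a_1 + 7/20*a_2 + 1/20*a_3 + 0*a_4 + 11/20*a_5

Substituting a_1 = 1 and a_5 = 0, rearrange to (I - Q) a = r where r[i] = P(i -> 1):
  [7/10, -1/20, -2/5] . (a_2, a_3, a_4) = 1/10
  [-1/20, 4/5, -1/2] . (a_2, a_3, a_4) = 3/20
  [-7/20, -1/20, 1] . (a_2, a_3, a_4) = 1/20

Solving yields:
  a_2 = 421/1673
  a_3 = 500/1673
  a_4 = 256/1673

Starting state is 3, so the absorption probability is a_3 = 500/1673.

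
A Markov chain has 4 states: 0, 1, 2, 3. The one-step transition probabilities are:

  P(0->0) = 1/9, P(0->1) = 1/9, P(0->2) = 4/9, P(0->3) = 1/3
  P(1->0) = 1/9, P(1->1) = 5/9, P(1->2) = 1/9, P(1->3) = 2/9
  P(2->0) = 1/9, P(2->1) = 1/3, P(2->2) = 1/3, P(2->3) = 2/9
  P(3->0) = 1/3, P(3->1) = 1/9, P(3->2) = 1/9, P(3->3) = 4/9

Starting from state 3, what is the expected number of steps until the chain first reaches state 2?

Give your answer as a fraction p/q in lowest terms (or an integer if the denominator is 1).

Answer: 495/94

Derivation:
Let h_i = expected steps to first reach 2 from state i.
Boundary: h_2 = 0.
First-step equations for the other states:
  h_0 = 1 + 1/9*h_0 + 1/9*h_1 + 4/9*h_2 + 1/3*h_3
  h_1 = 1 + 1/9*h_0 + 5/9*h_1 + 1/9*h_2 + 2/9*h_3
  h_3 = 1 + 1/3*h_0 + 1/9*h_1 + 1/9*h_2 + 4/9*h_3

Substituting h_2 = 0 and rearranging gives the linear system (I - Q) h = 1:
  [8/9, -1/9, -1/3] . (h_0, h_1, h_3) = 1
  [-1/9, 4/9, -2/9] . (h_0, h_1, h_3) = 1
  [-1/3, -1/9, 5/9] . (h_0, h_1, h_3) = 1

Solving yields:
  h_0 = 180/47
  h_1 = 549/94
  h_3 = 495/94

Starting state is 3, so the expected hitting time is h_3 = 495/94.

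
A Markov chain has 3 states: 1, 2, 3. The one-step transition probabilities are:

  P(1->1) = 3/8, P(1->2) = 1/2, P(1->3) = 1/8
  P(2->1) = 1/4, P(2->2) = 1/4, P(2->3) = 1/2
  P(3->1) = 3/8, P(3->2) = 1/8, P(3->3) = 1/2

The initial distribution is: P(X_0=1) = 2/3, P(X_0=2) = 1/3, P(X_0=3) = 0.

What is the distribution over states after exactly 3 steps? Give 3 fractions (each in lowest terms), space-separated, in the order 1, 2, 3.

Answer: 259/768 109/384 97/256

Derivation:
Propagating the distribution step by step (d_{t+1} = d_t * P):
d_0 = (1=2/3, 2=1/3, 3=0)
  d_1[1] = 2/3*3/8 + 1/3*1/4 + 0*3/8 = 1/3
  d_1[2] = 2/3*1/2 + 1/3*1/4 + 0*1/8 = 5/12
  d_1[3] = 2/3*1/8 + 1/3*1/2 + 0*1/2 = 1/4
d_1 = (1=1/3, 2=5/12, 3=1/4)
  d_2[1] = 1/3*3/8 + 5/12*1/4 + 1/4*3/8 = 31/96
  d_2[2] = 1/3*1/2 + 5/12*1/4 + 1/4*1/8 = 29/96
  d_2[3] = 1/3*1/8 + 5/12*1/2 + 1/4*1/2 = 3/8
d_2 = (1=31/96, 2=29/96, 3=3/8)
  d_3[1] = 31/96*3/8 + 29/96*1/4 + 3/8*3/8 = 259/768
  d_3[2] = 31/96*1/2 + 29/96*1/4 + 3/8*1/8 = 109/384
  d_3[3] = 31/96*1/8 + 29/96*1/2 + 3/8*1/2 = 97/256
d_3 = (1=259/768, 2=109/384, 3=97/256)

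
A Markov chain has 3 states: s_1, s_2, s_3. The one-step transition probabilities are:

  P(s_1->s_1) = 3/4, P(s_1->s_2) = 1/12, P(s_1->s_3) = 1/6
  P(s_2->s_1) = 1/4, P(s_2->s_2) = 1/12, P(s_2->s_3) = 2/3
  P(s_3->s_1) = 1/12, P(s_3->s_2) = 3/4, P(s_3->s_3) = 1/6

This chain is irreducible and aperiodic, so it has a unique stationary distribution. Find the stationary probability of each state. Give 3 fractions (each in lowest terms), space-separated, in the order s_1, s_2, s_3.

Answer: 19/48 7/24 5/16

Derivation:
The stationary distribution satisfies pi = pi * P, i.e.:
  pi_s_1 = 3/4*pi_s_1 + 1/4*pi_s_2 + 1/12*pi_s_3
  pi_s_2 = 1/12*pi_s_1 + 1/12*pi_s_2 + 3/4*pi_s_3
  pi_s_3 = 1/6*pi_s_1 + 2/3*pi_s_2 + 1/6*pi_s_3
with normalization: pi_s_1 + pi_s_2 + pi_s_3 = 1.

Using the first 2 balance equations plus normalization, the linear system A*pi = b is:
  [-1/4, 1/4, 1/12] . pi = 0
  [1/12, -11/12, 3/4] . pi = 0
  [1, 1, 1] . pi = 1

Solving yields:
  pi_s_1 = 19/48
  pi_s_2 = 7/24
  pi_s_3 = 5/16

Verification (pi * P):
  19/48*3/4 + 7/24*1/4 + 5/16*1/12 = 19/48 = pi_s_1  (ok)
  19/48*1/12 + 7/24*1/12 + 5/16*3/4 = 7/24 = pi_s_2  (ok)
  19/48*1/6 + 7/24*2/3 + 5/16*1/6 = 5/16 = pi_s_3  (ok)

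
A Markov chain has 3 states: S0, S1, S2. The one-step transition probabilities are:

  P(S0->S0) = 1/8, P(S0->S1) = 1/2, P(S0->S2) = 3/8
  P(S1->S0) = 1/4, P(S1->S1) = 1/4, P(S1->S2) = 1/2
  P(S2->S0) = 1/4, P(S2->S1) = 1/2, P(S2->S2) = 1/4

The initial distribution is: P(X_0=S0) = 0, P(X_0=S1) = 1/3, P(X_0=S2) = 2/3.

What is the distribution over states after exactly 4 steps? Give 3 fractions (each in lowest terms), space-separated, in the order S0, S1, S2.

Answer: 455/2048 307/768 2323/6144

Derivation:
Propagating the distribution step by step (d_{t+1} = d_t * P):
d_0 = (S0=0, S1=1/3, S2=2/3)
  d_1[S0] = 0*1/8 + 1/3*1/4 + 2/3*1/4 = 1/4
  d_1[S1] = 0*1/2 + 1/3*1/4 + 2/3*1/2 = 5/12
  d_1[S2] = 0*3/8 + 1/3*1/2 + 2/3*1/4 = 1/3
d_1 = (S0=1/4, S1=5/12, S2=1/3)
  d_2[S0] = 1/4*1/8 + 5/12*1/4 + 1/3*1/4 = 7/32
  d_2[S1] = 1/4*1/2 + 5/12*1/4 + 1/3*1/2 = 19/48
  d_2[S2] = 1/4*3/8 + 5/12*1/2 + 1/3*1/4 = 37/96
d_2 = (S0=7/32, S1=19/48, S2=37/96)
  d_3[S0] = 7/32*1/8 + 19/48*1/4 + 37/96*1/4 = 57/256
  d_3[S1] = 7/32*1/2 + 19/48*1/4 + 37/96*1/2 = 77/192
  d_3[S2] = 7/32*3/8 + 19/48*1/2 + 37/96*1/4 = 289/768
d_3 = (S0=57/256, S1=77/192, S2=289/768)
  d_4[S0] = 57/256*1/8 + 77/192*1/4 + 289/768*1/4 = 455/2048
  d_4[S1] = 57/256*1/2 + 77/192*1/4 + 289/768*1/2 = 307/768
  d_4[S2] = 57/256*3/8 + 77/192*1/2 + 289/768*1/4 = 2323/6144
d_4 = (S0=455/2048, S1=307/768, S2=2323/6144)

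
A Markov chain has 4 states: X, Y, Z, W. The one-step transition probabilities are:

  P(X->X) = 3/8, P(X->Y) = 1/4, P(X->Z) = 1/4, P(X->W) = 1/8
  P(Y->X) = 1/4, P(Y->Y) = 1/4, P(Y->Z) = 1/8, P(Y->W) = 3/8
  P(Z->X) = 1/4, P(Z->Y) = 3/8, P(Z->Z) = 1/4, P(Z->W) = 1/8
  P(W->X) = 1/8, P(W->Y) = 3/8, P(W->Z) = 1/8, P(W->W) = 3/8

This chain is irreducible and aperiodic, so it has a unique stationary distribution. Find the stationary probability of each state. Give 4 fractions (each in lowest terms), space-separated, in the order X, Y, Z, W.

The stationary distribution satisfies pi = pi * P, i.e.:
  pi_X = 3/8*pi_X + 1/4*pi_Y + 1/4*pi_Z + 1/8*pi_W
  pi_Y = 1/4*pi_X + 1/4*pi_Y + 3/8*pi_Z + 3/8*pi_W
  pi_Z = 1/4*pi_X + 1/8*pi_Y + 1/4*pi_Z + 1/8*pi_W
  pi_W = 1/8*pi_X + 3/8*pi_Y + 1/8*pi_Z + 3/8*pi_W
with normalization: pi_X + pi_Y + pi_Z + pi_W = 1.

Using the first 3 balance equations plus normalization, the linear system A*pi = b is:
  [-5/8, 1/4, 1/4, 1/8] . pi = 0
  [1/4, -3/4, 3/8, 3/8] . pi = 0
  [1/4, 1/8, -3/4, 1/8] . pi = 0
  [1, 1, 1, 1] . pi = 1

Solving yields:
  pi_X = 93/376
  pi_Y = 115/376
  pi_Z = 67/376
  pi_W = 101/376

Verification (pi * P):
  93/376*3/8 + 115/376*1/4 + 67/376*1/4 + 101/376*1/8 = 93/376 = pi_X  (ok)
  93/376*1/4 + 115/376*1/4 + 67/376*3/8 + 101/376*3/8 = 115/376 = pi_Y  (ok)
  93/376*1/4 + 115/376*1/8 + 67/376*1/4 + 101/376*1/8 = 67/376 = pi_Z  (ok)
  93/376*1/8 + 115/376*3/8 + 67/376*1/8 + 101/376*3/8 = 101/376 = pi_W  (ok)

Answer: 93/376 115/376 67/376 101/376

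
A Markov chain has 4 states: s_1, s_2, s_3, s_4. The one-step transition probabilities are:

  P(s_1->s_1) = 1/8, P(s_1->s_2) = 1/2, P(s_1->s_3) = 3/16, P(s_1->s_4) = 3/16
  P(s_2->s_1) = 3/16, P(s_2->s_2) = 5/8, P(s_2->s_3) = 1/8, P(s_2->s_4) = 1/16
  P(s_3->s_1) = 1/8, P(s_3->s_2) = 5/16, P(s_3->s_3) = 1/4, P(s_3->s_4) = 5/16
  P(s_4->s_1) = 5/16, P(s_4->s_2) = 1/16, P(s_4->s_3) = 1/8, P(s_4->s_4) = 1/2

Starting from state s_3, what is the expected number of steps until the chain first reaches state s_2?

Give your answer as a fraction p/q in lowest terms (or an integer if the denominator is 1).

Let h_i = expected steps to first reach s_2 from state i.
Boundary: h_s_2 = 0.
First-step equations for the other states:
  h_s_1 = 1 + 1/8*h_s_1 + 1/2*h_s_2 + 3/16*h_s_3 + 3/16*h_s_4
  h_s_3 = 1 + 1/8*h_s_1 + 5/16*h_s_2 + 1/4*h_s_3 + 5/16*h_s_4
  h_s_4 = 1 + 5/16*h_s_1 + 1/16*h_s_2 + 1/8*h_s_3 + 1/2*h_s_4

Substituting h_s_2 = 0 and rearranging gives the linear system (I - Q) h = 1:
  [7/8, -3/16, -3/16] . (h_s_1, h_s_3, h_s_4) = 1
  [-1/8, 3/4, -5/16] . (h_s_1, h_s_3, h_s_4) = 1
  [-5/16, -1/8, 1/2] . (h_s_1, h_s_3, h_s_4) = 1

Solving yields:
  h_s_1 = 2672/889
  h_s_3 = 3424/889
  h_s_4 = 4304/889

Starting state is s_3, so the expected hitting time is h_s_3 = 3424/889.

Answer: 3424/889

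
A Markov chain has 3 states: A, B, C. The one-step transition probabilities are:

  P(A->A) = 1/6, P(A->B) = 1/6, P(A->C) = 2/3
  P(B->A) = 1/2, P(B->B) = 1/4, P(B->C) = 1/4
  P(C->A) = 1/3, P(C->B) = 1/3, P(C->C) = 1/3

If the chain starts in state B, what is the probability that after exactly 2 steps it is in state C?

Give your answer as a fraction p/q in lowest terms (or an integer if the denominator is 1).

Computing P^2 by repeated multiplication:
P^1 =
  A: [1/6, 1/6, 2/3]
  B: [1/2, 1/4, 1/4]
  C: [1/3, 1/3, 1/3]
P^2 =
  A: [1/3, 7/24, 3/8]
  B: [7/24, 11/48, 23/48]
  C: [1/3, 1/4, 5/12]

(P^2)[B -> C] = 23/48

Answer: 23/48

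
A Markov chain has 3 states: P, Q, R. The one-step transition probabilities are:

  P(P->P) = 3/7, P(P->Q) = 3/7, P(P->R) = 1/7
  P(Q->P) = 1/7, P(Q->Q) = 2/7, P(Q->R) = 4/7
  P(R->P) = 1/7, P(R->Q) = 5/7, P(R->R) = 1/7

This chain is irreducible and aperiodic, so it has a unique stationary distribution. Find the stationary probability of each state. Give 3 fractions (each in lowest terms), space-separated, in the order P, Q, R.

Answer: 1/5 23/50 17/50

Derivation:
The stationary distribution satisfies pi = pi * P, i.e.:
  pi_P = 3/7*pi_P + 1/7*pi_Q + 1/7*pi_R
  pi_Q = 3/7*pi_P + 2/7*pi_Q + 5/7*pi_R
  pi_R = 1/7*pi_P + 4/7*pi_Q + 1/7*pi_R
with normalization: pi_P + pi_Q + pi_R = 1.

Using the first 2 balance equations plus normalization, the linear system A*pi = b is:
  [-4/7, 1/7, 1/7] . pi = 0
  [3/7, -5/7, 5/7] . pi = 0
  [1, 1, 1] . pi = 1

Solving yields:
  pi_P = 1/5
  pi_Q = 23/50
  pi_R = 17/50

Verification (pi * P):
  1/5*3/7 + 23/50*1/7 + 17/50*1/7 = 1/5 = pi_P  (ok)
  1/5*3/7 + 23/50*2/7 + 17/50*5/7 = 23/50 = pi_Q  (ok)
  1/5*1/7 + 23/50*4/7 + 17/50*1/7 = 17/50 = pi_R  (ok)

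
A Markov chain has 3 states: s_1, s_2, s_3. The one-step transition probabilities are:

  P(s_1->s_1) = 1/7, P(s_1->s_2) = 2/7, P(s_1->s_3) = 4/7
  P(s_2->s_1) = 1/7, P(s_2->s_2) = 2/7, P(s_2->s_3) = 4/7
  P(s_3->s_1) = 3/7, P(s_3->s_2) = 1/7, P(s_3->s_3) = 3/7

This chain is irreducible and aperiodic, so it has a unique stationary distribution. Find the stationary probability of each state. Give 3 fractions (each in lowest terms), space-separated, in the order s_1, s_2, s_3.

Answer: 2/7 3/14 1/2

Derivation:
The stationary distribution satisfies pi = pi * P, i.e.:
  pi_s_1 = 1/7*pi_s_1 + 1/7*pi_s_2 + 3/7*pi_s_3
  pi_s_2 = 2/7*pi_s_1 + 2/7*pi_s_2 + 1/7*pi_s_3
  pi_s_3 = 4/7*pi_s_1 + 4/7*pi_s_2 + 3/7*pi_s_3
with normalization: pi_s_1 + pi_s_2 + pi_s_3 = 1.

Using the first 2 balance equations plus normalization, the linear system A*pi = b is:
  [-6/7, 1/7, 3/7] . pi = 0
  [2/7, -5/7, 1/7] . pi = 0
  [1, 1, 1] . pi = 1

Solving yields:
  pi_s_1 = 2/7
  pi_s_2 = 3/14
  pi_s_3 = 1/2

Verification (pi * P):
  2/7*1/7 + 3/14*1/7 + 1/2*3/7 = 2/7 = pi_s_1  (ok)
  2/7*2/7 + 3/14*2/7 + 1/2*1/7 = 3/14 = pi_s_2  (ok)
  2/7*4/7 + 3/14*4/7 + 1/2*3/7 = 1/2 = pi_s_3  (ok)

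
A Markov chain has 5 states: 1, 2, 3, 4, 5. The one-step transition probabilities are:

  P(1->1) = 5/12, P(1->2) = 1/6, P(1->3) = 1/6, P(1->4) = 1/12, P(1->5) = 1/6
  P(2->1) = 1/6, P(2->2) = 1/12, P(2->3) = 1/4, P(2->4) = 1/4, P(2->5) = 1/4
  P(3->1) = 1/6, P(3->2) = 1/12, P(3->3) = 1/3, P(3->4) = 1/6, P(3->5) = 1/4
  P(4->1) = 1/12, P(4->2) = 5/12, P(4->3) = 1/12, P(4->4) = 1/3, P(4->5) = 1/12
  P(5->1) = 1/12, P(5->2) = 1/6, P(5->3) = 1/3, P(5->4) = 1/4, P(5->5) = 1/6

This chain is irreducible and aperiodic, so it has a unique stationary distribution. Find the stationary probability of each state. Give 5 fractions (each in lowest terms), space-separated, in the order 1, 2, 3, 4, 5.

The stationary distribution satisfies pi = pi * P, i.e.:
  pi_1 = 5/12*pi_1 + 1/6*pi_2 + 1/6*pi_3 + 1/12*pi_4 + 1/12*pi_5
  pi_2 = 1/6*pi_1 + 1/12*pi_2 + 1/12*pi_3 + 5/12*pi_4 + 1/6*pi_5
  pi_3 = 1/6*pi_1 + 1/4*pi_2 + 1/3*pi_3 + 1/12*pi_4 + 1/3*pi_5
  pi_4 = 1/12*pi_1 + 1/4*pi_2 + 1/6*pi_3 + 1/3*pi_4 + 1/4*pi_5
  pi_5 = 1/6*pi_1 + 1/4*pi_2 + 1/4*pi_3 + 1/12*pi_4 + 1/6*pi_5
with normalization: pi_1 + pi_2 + pi_3 + pi_4 + pi_5 = 1.

Using the first 4 balance equations plus normalization, the linear system A*pi = b is:
  [-7/12, 1/6, 1/6, 1/12, 1/12] . pi = 0
  [1/6, -11/12, 1/12, 5/12, 1/6] . pi = 0
  [1/6, 1/4, -2/3, 1/12, 1/3] . pi = 0
  [1/12, 1/4, 1/6, -2/3, 1/4] . pi = 0
  [1, 1, 1, 1, 1] . pi = 1

Solving yields:
  pi_1 = 1203/6778
  pi_2 = 632/3389
  pi_3 = 791/3389
  pi_4 = 743/3389
  pi_5 = 1243/6778

Verification (pi * P):
  1203/6778*5/12 + 632/3389*1/6 + 791/3389*1/6 + 743/3389*1/12 + 1243/6778*1/12 = 1203/6778 = pi_1  (ok)
  1203/6778*1/6 + 632/3389*1/12 + 791/3389*1/12 + 743/3389*5/12 + 1243/6778*1/6 = 632/3389 = pi_2  (ok)
  1203/6778*1/6 + 632/3389*1/4 + 791/3389*1/3 + 743/3389*1/12 + 1243/6778*1/3 = 791/3389 = pi_3  (ok)
  1203/6778*1/12 + 632/3389*1/4 + 791/3389*1/6 + 743/3389*1/3 + 1243/6778*1/4 = 743/3389 = pi_4  (ok)
  1203/6778*1/6 + 632/3389*1/4 + 791/3389*1/4 + 743/3389*1/12 + 1243/6778*1/6 = 1243/6778 = pi_5  (ok)

Answer: 1203/6778 632/3389 791/3389 743/3389 1243/6778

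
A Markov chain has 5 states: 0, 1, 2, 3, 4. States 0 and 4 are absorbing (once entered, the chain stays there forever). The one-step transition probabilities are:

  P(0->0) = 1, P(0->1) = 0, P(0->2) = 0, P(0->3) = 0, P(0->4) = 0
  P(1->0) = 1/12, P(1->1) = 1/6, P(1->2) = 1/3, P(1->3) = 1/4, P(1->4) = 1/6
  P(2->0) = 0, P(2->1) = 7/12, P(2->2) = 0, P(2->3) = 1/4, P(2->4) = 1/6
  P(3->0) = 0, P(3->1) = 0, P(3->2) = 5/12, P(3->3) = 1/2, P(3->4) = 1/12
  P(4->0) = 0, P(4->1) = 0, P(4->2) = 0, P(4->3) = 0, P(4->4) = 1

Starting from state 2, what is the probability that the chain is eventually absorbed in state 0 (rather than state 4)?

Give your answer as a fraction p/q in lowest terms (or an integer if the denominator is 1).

Answer: 14/99

Derivation:
Let a_i = P(absorbed in 0 | start in state i).
Boundary conditions: a_0 = 1, a_4 = 0.
For each transient state i, a_i = sum_j P(i->j) * a_j:
  a_1 = 1/12*a_0 + 1/6*a_1 + 1/3*a_2 + 1/4*a_3 + 1/6*a_4
  a_2 = 0*a_0 + 7/12*a_1 + 0*a_2 + 1/4*a_3 + 1/6*a_4
  a_3 = 0*a_0 + 0*a_1 + 5/12*a_2 + 1/2*a_3 + 1/12*a_4

Substituting a_0 = 1 and a_4 = 0, rearrange to (I - Q) a = r where r[i] = P(i -> 0):
  [5/6, -1/3, -1/4] . (a_1, a_2, a_3) = 1/12
  [-7/12, 1, -1/4] . (a_1, a_2, a_3) = 0
  [0, -5/12, 1/2] . (a_1, a_2, a_3) = 0

Solving yields:
  a_1 = 19/99
  a_2 = 14/99
  a_3 = 35/297

Starting state is 2, so the absorption probability is a_2 = 14/99.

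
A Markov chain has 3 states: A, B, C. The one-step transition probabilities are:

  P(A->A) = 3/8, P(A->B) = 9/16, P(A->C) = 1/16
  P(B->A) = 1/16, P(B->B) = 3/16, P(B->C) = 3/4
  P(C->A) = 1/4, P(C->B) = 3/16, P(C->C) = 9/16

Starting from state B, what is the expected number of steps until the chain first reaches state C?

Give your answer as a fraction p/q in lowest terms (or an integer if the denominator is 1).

Answer: 16/11

Derivation:
Let h_i = expected steps to first reach C from state i.
Boundary: h_C = 0.
First-step equations for the other states:
  h_A = 1 + 3/8*h_A + 9/16*h_B + 1/16*h_C
  h_B = 1 + 1/16*h_A + 3/16*h_B + 3/4*h_C

Substituting h_C = 0 and rearranging gives the linear system (I - Q) h = 1:
  [5/8, -9/16] . (h_A, h_B) = 1
  [-1/16, 13/16] . (h_A, h_B) = 1

Solving yields:
  h_A = 32/11
  h_B = 16/11

Starting state is B, so the expected hitting time is h_B = 16/11.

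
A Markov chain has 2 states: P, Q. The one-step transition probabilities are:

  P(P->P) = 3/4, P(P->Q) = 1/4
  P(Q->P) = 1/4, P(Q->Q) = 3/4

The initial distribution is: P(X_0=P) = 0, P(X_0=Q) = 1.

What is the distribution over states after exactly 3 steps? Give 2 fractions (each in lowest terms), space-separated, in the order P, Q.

Answer: 7/16 9/16

Derivation:
Propagating the distribution step by step (d_{t+1} = d_t * P):
d_0 = (P=0, Q=1)
  d_1[P] = 0*3/4 + 1*1/4 = 1/4
  d_1[Q] = 0*1/4 + 1*3/4 = 3/4
d_1 = (P=1/4, Q=3/4)
  d_2[P] = 1/4*3/4 + 3/4*1/4 = 3/8
  d_2[Q] = 1/4*1/4 + 3/4*3/4 = 5/8
d_2 = (P=3/8, Q=5/8)
  d_3[P] = 3/8*3/4 + 5/8*1/4 = 7/16
  d_3[Q] = 3/8*1/4 + 5/8*3/4 = 9/16
d_3 = (P=7/16, Q=9/16)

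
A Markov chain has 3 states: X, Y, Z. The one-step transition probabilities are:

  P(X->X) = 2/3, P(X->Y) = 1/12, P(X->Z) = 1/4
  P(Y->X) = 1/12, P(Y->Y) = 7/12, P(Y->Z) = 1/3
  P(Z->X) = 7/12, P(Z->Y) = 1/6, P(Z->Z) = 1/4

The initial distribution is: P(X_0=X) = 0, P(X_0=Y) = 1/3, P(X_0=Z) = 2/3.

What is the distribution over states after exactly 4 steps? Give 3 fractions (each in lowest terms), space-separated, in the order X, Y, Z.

Propagating the distribution step by step (d_{t+1} = d_t * P):
d_0 = (X=0, Y=1/3, Z=2/3)
  d_1[X] = 0*2/3 + 1/3*1/12 + 2/3*7/12 = 5/12
  d_1[Y] = 0*1/12 + 1/3*7/12 + 2/3*1/6 = 11/36
  d_1[Z] = 0*1/4 + 1/3*1/3 + 2/3*1/4 = 5/18
d_1 = (X=5/12, Y=11/36, Z=5/18)
  d_2[X] = 5/12*2/3 + 11/36*1/12 + 5/18*7/12 = 67/144
  d_2[Y] = 5/12*1/12 + 11/36*7/12 + 5/18*1/6 = 7/27
  d_2[Z] = 5/12*1/4 + 11/36*1/3 + 5/18*1/4 = 119/432
d_2 = (X=67/144, Y=7/27, Z=119/432)
  d_3[X] = 67/144*2/3 + 7/27*1/12 + 119/432*7/12 = 851/1728
  d_3[Y] = 67/144*1/12 + 7/27*7/12 + 119/432*1/6 = 1223/5184
  d_3[Z] = 67/144*1/4 + 7/27*1/3 + 119/432*1/4 = 22/81
d_3 = (X=851/1728, Y=1223/5184, Z=22/81)
  d_4[X] = 851/1728*2/3 + 1223/5184*1/12 + 22/81*7/12 = 10501/20736
  d_4[Y] = 851/1728*1/12 + 1223/5184*7/12 + 22/81*1/6 = 6965/31104
  d_4[Z] = 851/1728*1/4 + 1223/5184*1/3 + 22/81*1/4 = 16775/62208
d_4 = (X=10501/20736, Y=6965/31104, Z=16775/62208)

Answer: 10501/20736 6965/31104 16775/62208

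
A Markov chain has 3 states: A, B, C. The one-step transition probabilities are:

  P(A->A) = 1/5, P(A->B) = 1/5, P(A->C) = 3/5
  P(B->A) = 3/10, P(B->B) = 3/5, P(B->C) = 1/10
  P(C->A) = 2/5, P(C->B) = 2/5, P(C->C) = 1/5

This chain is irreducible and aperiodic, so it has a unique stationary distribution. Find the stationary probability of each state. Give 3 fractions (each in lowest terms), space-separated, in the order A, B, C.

Answer: 14/47 20/47 13/47

Derivation:
The stationary distribution satisfies pi = pi * P, i.e.:
  pi_A = 1/5*pi_A + 3/10*pi_B + 2/5*pi_C
  pi_B = 1/5*pi_A + 3/5*pi_B + 2/5*pi_C
  pi_C = 3/5*pi_A + 1/10*pi_B + 1/5*pi_C
with normalization: pi_A + pi_B + pi_C = 1.

Using the first 2 balance equations plus normalization, the linear system A*pi = b is:
  [-4/5, 3/10, 2/5] . pi = 0
  [1/5, -2/5, 2/5] . pi = 0
  [1, 1, 1] . pi = 1

Solving yields:
  pi_A = 14/47
  pi_B = 20/47
  pi_C = 13/47

Verification (pi * P):
  14/47*1/5 + 20/47*3/10 + 13/47*2/5 = 14/47 = pi_A  (ok)
  14/47*1/5 + 20/47*3/5 + 13/47*2/5 = 20/47 = pi_B  (ok)
  14/47*3/5 + 20/47*1/10 + 13/47*1/5 = 13/47 = pi_C  (ok)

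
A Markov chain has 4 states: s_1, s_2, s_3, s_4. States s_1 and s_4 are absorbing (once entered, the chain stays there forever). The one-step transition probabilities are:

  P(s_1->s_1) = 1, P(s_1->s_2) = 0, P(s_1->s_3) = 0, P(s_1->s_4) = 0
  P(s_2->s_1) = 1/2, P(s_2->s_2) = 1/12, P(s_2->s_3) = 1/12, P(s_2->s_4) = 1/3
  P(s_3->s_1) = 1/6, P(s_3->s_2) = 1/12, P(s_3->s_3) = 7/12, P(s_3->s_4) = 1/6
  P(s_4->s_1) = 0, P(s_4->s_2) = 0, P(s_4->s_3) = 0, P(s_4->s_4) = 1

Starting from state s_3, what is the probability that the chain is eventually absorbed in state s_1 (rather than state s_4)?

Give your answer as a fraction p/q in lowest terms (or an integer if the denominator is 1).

Answer: 14/27

Derivation:
Let a_i = P(absorbed in s_1 | start in state i).
Boundary conditions: a_s_1 = 1, a_s_4 = 0.
For each transient state i, a_i = sum_j P(i->j) * a_j:
  a_s_2 = 1/2*a_s_1 + 1/12*a_s_2 + 1/12*a_s_3 + 1/3*a_s_4
  a_s_3 = 1/6*a_s_1 + 1/12*a_s_2 + 7/12*a_s_3 + 1/6*a_s_4

Substituting a_s_1 = 1 and a_s_4 = 0, rearrange to (I - Q) a = r where r[i] = P(i -> s_1):
  [11/12, -1/12] . (a_s_2, a_s_3) = 1/2
  [-1/12, 5/12] . (a_s_2, a_s_3) = 1/6

Solving yields:
  a_s_2 = 16/27
  a_s_3 = 14/27

Starting state is s_3, so the absorption probability is a_s_3 = 14/27.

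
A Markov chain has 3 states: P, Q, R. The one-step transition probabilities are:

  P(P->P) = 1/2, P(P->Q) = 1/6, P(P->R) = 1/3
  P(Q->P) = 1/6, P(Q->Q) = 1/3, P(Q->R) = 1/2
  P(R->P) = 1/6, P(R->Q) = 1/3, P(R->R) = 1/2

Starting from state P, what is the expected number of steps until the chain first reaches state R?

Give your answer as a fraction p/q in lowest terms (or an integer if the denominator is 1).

Let h_i = expected steps to first reach R from state i.
Boundary: h_R = 0.
First-step equations for the other states:
  h_P = 1 + 1/2*h_P + 1/6*h_Q + 1/3*h_R
  h_Q = 1 + 1/6*h_P + 1/3*h_Q + 1/2*h_R

Substituting h_R = 0 and rearranging gives the linear system (I - Q) h = 1:
  [1/2, -1/6] . (h_P, h_Q) = 1
  [-1/6, 2/3] . (h_P, h_Q) = 1

Solving yields:
  h_P = 30/11
  h_Q = 24/11

Starting state is P, so the expected hitting time is h_P = 30/11.

Answer: 30/11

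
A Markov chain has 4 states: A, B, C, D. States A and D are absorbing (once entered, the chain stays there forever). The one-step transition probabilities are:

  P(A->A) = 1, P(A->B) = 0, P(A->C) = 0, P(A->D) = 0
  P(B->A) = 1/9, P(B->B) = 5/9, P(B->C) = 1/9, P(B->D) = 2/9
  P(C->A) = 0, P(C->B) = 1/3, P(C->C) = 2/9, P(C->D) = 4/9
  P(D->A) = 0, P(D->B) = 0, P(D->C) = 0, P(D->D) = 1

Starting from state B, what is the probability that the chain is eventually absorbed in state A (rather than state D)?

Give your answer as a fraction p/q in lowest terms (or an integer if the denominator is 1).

Answer: 7/25

Derivation:
Let a_i = P(absorbed in A | start in state i).
Boundary conditions: a_A = 1, a_D = 0.
For each transient state i, a_i = sum_j P(i->j) * a_j:
  a_B = 1/9*a_A + 5/9*a_B + 1/9*a_C + 2/9*a_D
  a_C = 0*a_A + 1/3*a_B + 2/9*a_C + 4/9*a_D

Substituting a_A = 1 and a_D = 0, rearrange to (I - Q) a = r where r[i] = P(i -> A):
  [4/9, -1/9] . (a_B, a_C) = 1/9
  [-1/3, 7/9] . (a_B, a_C) = 0

Solving yields:
  a_B = 7/25
  a_C = 3/25

Starting state is B, so the absorption probability is a_B = 7/25.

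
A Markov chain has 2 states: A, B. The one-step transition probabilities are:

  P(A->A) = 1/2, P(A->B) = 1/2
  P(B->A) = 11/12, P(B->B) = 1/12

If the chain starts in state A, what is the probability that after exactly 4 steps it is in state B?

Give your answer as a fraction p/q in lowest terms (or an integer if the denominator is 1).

Computing P^4 by repeated multiplication:
P^1 =
  A: [1/2, 1/2]
  B: [11/12, 1/12]
P^2 =
  A: [17/24, 7/24]
  B: [77/144, 67/144]
P^3 =
  A: [179/288, 109/288]
  B: [1199/1728, 529/1728]
P^4 =
  A: [2273/3456, 1183/3456]
  B: [13013/20736, 7723/20736]

(P^4)[A -> B] = 1183/3456

Answer: 1183/3456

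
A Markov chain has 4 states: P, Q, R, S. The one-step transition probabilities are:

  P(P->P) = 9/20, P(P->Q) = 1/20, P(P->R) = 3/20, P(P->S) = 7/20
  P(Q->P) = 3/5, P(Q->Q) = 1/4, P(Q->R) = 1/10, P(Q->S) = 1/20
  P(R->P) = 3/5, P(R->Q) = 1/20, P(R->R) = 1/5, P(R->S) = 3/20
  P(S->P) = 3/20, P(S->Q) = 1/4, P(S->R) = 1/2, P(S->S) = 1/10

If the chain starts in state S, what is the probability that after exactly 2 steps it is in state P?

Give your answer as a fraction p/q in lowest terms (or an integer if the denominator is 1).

Answer: 213/400

Derivation:
Computing P^2 by repeated multiplication:
P^1 =
  P: [9/20, 1/20, 3/20, 7/20]
  Q: [3/5, 1/4, 1/10, 1/20]
  R: [3/5, 1/20, 1/5, 3/20]
  S: [3/20, 1/4, 1/2, 1/10]
P^2 =
  P: [3/8, 13/100, 111/400, 87/400]
  Q: [39/80, 11/100, 4/25, 97/400]
  R: [177/400, 9/100, 21/100, 103/400]
  S: [213/400, 3/25, 79/400, 3/20]

(P^2)[S -> P] = 213/400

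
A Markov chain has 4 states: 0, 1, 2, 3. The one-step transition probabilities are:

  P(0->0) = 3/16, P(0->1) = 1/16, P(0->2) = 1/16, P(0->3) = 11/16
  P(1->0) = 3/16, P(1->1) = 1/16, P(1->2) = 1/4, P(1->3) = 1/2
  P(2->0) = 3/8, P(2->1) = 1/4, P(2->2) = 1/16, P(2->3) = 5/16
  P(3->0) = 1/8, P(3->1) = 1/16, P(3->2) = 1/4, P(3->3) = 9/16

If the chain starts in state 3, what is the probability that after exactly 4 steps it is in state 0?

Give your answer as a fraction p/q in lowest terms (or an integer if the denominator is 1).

Answer: 12293/65536

Derivation:
Computing P^4 by repeated multiplication:
P^1 =
  0: [3/16, 1/16, 1/16, 11/16]
  1: [3/16, 1/16, 1/4, 1/2]
  2: [3/8, 1/4, 1/16, 5/16]
  3: [1/8, 1/16, 1/4, 9/16]
P^2 =
  0: [5/32, 19/256, 13/64, 145/256]
  1: [13/64, 7/64, 43/256, 133/256]
  2: [23/128, 19/256, 43/256, 37/64]
  3: [51/256, 7/64, 23/128, 131/256]
P^3 =
  0: [779/4096, 103/1024, 187/1024, 2157/4096]
  1: [191/1024, 385/4096, 739/4096, 69/128]
  2: [749/4096, 385/4096, 757/4096, 2205/4096]
  3: [775/4096, 197/2048, 733/4096, 1097/2048]
P^4 =
  0: [12375/65536, 1585/16384, 11803/65536, 17509/32768]
  1: [12297/65536, 6313/65536, 11875/65536, 35051/65536]
  2: [6177/32768, 6367/65536, 5933/32768, 34949/65536]
  3: [12293/65536, 6295/65536, 2965/16384, 2193/4096]

(P^4)[3 -> 0] = 12293/65536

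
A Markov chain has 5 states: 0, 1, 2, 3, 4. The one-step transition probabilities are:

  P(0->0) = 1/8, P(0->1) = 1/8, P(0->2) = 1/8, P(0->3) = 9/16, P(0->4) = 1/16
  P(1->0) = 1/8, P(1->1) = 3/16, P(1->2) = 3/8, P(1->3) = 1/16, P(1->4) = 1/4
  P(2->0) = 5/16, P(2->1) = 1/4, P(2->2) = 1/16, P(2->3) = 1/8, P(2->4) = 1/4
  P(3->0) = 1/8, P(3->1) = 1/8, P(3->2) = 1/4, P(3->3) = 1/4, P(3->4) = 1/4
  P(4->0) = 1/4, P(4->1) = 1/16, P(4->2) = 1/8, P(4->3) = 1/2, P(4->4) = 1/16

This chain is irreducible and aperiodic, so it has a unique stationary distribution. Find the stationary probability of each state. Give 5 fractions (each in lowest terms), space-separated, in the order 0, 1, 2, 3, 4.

The stationary distribution satisfies pi = pi * P, i.e.:
  pi_0 = 1/8*pi_0 + 1/8*pi_1 + 5/16*pi_2 + 1/8*pi_3 + 1/4*pi_4
  pi_1 = 1/8*pi_0 + 3/16*pi_1 + 1/4*pi_2 + 1/8*pi_3 + 1/16*pi_4
  pi_2 = 1/8*pi_0 + 3/8*pi_1 + 1/16*pi_2 + 1/4*pi_3 + 1/8*pi_4
  pi_3 = 9/16*pi_0 + 1/16*pi_1 + 1/8*pi_2 + 1/4*pi_3 + 1/2*pi_4
  pi_4 = 1/16*pi_0 + 1/4*pi_1 + 1/4*pi_2 + 1/4*pi_3 + 1/16*pi_4
with normalization: pi_0 + pi_1 + pi_2 + pi_3 + pi_4 = 1.

Using the first 4 balance equations plus normalization, the linear system A*pi = b is:
  [-7/8, 1/8, 5/16, 1/8, 1/4] . pi = 0
  [1/8, -13/16, 1/4, 1/8, 1/16] . pi = 0
  [1/8, 3/8, -15/16, 1/4, 1/8] . pi = 0
  [9/16, 1/16, 1/8, -3/4, 1/2] . pi = 0
  [1, 1, 1, 1, 1] . pi = 1

Solving yields:
  pi_0 = 8095/44266
  pi_1 = 6473/44266
  pi_2 = 4151/22133
  pi_3 = 13355/44266
  pi_4 = 8041/44266

Verification (pi * P):
  8095/44266*1/8 + 6473/44266*1/8 + 4151/22133*5/16 + 13355/44266*1/8 + 8041/44266*1/4 = 8095/44266 = pi_0  (ok)
  8095/44266*1/8 + 6473/44266*3/16 + 4151/22133*1/4 + 13355/44266*1/8 + 8041/44266*1/16 = 6473/44266 = pi_1  (ok)
  8095/44266*1/8 + 6473/44266*3/8 + 4151/22133*1/16 + 13355/44266*1/4 + 8041/44266*1/8 = 4151/22133 = pi_2  (ok)
  8095/44266*9/16 + 6473/44266*1/16 + 4151/22133*1/8 + 13355/44266*1/4 + 8041/44266*1/2 = 13355/44266 = pi_3  (ok)
  8095/44266*1/16 + 6473/44266*1/4 + 4151/22133*1/4 + 13355/44266*1/4 + 8041/44266*1/16 = 8041/44266 = pi_4  (ok)

Answer: 8095/44266 6473/44266 4151/22133 13355/44266 8041/44266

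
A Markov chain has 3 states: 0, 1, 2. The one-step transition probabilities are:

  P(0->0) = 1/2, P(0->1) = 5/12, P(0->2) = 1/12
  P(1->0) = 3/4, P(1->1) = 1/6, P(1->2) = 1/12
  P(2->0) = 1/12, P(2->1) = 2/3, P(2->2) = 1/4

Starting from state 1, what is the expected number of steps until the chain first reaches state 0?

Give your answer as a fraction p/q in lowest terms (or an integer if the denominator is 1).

Answer: 60/41

Derivation:
Let h_i = expected steps to first reach 0 from state i.
Boundary: h_0 = 0.
First-step equations for the other states:
  h_1 = 1 + 3/4*h_0 + 1/6*h_1 + 1/12*h_2
  h_2 = 1 + 1/12*h_0 + 2/3*h_1 + 1/4*h_2

Substituting h_0 = 0 and rearranging gives the linear system (I - Q) h = 1:
  [5/6, -1/12] . (h_1, h_2) = 1
  [-2/3, 3/4] . (h_1, h_2) = 1

Solving yields:
  h_1 = 60/41
  h_2 = 108/41

Starting state is 1, so the expected hitting time is h_1 = 60/41.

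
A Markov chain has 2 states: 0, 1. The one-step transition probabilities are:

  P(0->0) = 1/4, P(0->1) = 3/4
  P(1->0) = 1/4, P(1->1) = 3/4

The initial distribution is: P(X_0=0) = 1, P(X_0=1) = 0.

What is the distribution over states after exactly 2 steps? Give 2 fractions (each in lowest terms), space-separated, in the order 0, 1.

Propagating the distribution step by step (d_{t+1} = d_t * P):
d_0 = (0=1, 1=0)
  d_1[0] = 1*1/4 + 0*1/4 = 1/4
  d_1[1] = 1*3/4 + 0*3/4 = 3/4
d_1 = (0=1/4, 1=3/4)
  d_2[0] = 1/4*1/4 + 3/4*1/4 = 1/4
  d_2[1] = 1/4*3/4 + 3/4*3/4 = 3/4
d_2 = (0=1/4, 1=3/4)

Answer: 1/4 3/4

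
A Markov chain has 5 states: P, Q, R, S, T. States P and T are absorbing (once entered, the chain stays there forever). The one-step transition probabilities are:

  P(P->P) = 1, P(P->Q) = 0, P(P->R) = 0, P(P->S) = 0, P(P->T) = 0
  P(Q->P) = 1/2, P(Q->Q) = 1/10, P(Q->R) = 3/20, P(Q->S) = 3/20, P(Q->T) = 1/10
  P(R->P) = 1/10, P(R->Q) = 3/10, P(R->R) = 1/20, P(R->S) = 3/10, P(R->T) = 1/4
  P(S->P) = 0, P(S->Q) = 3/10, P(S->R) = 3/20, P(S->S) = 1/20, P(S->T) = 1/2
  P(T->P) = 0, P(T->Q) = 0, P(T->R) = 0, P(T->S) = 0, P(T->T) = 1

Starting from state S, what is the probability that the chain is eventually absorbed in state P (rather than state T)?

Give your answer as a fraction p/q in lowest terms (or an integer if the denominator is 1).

Answer: 61/222

Derivation:
Let a_i = P(absorbed in P | start in state i).
Boundary conditions: a_P = 1, a_T = 0.
For each transient state i, a_i = sum_j P(i->j) * a_j:
  a_Q = 1/2*a_P + 1/10*a_Q + 3/20*a_R + 3/20*a_S + 1/10*a_T
  a_R = 1/10*a_P + 3/10*a_Q + 1/20*a_R + 3/10*a_S + 1/4*a_T
  a_S = 0*a_P + 3/10*a_Q + 3/20*a_R + 1/20*a_S + 1/2*a_T

Substituting a_P = 1 and a_T = 0, rearrange to (I - Q) a = r where r[i] = P(i -> P):
  [9/10, -3/20, -3/20] . (a_Q, a_R, a_S) = 1/2
  [-3/10, 19/20, -3/10] . (a_Q, a_R, a_S) = 1/10
  [-3/10, -3/20, 19/20] . (a_Q, a_R, a_S) = 0

Solving yields:
  a_Q = 1781/2664
  a_R = 179/444
  a_S = 61/222

Starting state is S, so the absorption probability is a_S = 61/222.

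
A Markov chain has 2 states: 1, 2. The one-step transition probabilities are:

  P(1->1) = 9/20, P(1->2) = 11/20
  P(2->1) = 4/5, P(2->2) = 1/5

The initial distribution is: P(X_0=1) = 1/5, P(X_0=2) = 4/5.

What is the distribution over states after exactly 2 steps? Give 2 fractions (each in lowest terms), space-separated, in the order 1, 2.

Answer: 1089/2000 911/2000

Derivation:
Propagating the distribution step by step (d_{t+1} = d_t * P):
d_0 = (1=1/5, 2=4/5)
  d_1[1] = 1/5*9/20 + 4/5*4/5 = 73/100
  d_1[2] = 1/5*11/20 + 4/5*1/5 = 27/100
d_1 = (1=73/100, 2=27/100)
  d_2[1] = 73/100*9/20 + 27/100*4/5 = 1089/2000
  d_2[2] = 73/100*11/20 + 27/100*1/5 = 911/2000
d_2 = (1=1089/2000, 2=911/2000)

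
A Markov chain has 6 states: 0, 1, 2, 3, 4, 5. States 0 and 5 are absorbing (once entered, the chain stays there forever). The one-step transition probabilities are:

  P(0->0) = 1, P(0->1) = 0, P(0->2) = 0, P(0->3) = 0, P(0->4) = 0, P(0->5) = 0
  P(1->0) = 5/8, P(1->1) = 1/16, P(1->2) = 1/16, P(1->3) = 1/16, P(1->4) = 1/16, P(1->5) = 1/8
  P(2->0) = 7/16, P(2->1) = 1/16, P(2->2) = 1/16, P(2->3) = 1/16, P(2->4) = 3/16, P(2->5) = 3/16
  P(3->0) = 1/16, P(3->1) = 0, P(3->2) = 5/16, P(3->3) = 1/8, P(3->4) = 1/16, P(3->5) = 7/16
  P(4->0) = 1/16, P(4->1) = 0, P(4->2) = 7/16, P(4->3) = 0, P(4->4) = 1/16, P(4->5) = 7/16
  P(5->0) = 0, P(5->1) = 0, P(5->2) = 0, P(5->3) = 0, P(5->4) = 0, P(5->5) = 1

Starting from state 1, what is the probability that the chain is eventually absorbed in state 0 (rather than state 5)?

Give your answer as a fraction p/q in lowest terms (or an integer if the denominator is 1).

Answer: 15487/20610

Derivation:
Let a_i = P(absorbed in 0 | start in state i).
Boundary conditions: a_0 = 1, a_5 = 0.
For each transient state i, a_i = sum_j P(i->j) * a_j:
  a_1 = 5/8*a_0 + 1/16*a_1 + 1/16*a_2 + 1/16*a_3 + 1/16*a_4 + 1/8*a_5
  a_2 = 7/16*a_0 + 1/16*a_1 + 1/16*a_2 + 1/16*a_3 + 3/16*a_4 + 3/16*a_5
  a_3 = 1/16*a_0 + 0*a_1 + 5/16*a_2 + 1/8*a_3 + 1/16*a_4 + 7/16*a_5
  a_4 = 1/16*a_0 + 0*a_1 + 7/16*a_2 + 0*a_3 + 1/16*a_4 + 7/16*a_5

Substituting a_0 = 1 and a_5 = 0, rearrange to (I - Q) a = r where r[i] = P(i -> 0):
  [15/16, -1/16, -1/16, -1/16] . (a_1, a_2, a_3, a_4) = 5/8
  [-1/16, 15/16, -1/16, -3/16] . (a_1, a_2, a_3, a_4) = 7/16
  [0, -5/16, 7/8, -1/16] . (a_1, a_2, a_3, a_4) = 1/16
  [0, -7/16, 0, 15/16] . (a_1, a_2, a_3, a_4) = 1/16

Solving yields:
  a_1 = 15487/20610
  a_2 = 835/1374
  a_3 = 6461/20610
  a_4 = 7219/20610

Starting state is 1, so the absorption probability is a_1 = 15487/20610.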